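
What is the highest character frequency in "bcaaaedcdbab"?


Input: bcaaaedcdbab
Character counts:
  'a': 4
  'b': 3
  'c': 2
  'd': 2
  'e': 1
Maximum frequency: 4

4


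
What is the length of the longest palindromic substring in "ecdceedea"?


Input: "ecdceedea"
Checking substrings for palindromes:
  [0:5] "ecdce" (len 5) => palindrome
  [1:4] "cdc" (len 3) => palindrome
  [5:8] "ede" (len 3) => palindrome
  [4:6] "ee" (len 2) => palindrome
Longest palindromic substring: "ecdce" with length 5

5


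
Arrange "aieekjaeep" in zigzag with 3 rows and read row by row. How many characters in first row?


Zigzag "aieekjaeep" into 3 rows:
Placing characters:
  'a' => row 0
  'i' => row 1
  'e' => row 2
  'e' => row 1
  'k' => row 0
  'j' => row 1
  'a' => row 2
  'e' => row 1
  'e' => row 0
  'p' => row 1
Rows:
  Row 0: "ake"
  Row 1: "iejep"
  Row 2: "ea"
First row length: 3

3


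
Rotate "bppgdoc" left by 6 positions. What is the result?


Input: "bppgdoc", rotate left by 6
First 6 characters: "bppgdo"
Remaining characters: "c"
Concatenate remaining + first: "c" + "bppgdo" = "cbppgdo"

cbppgdo


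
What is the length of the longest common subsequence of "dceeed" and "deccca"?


LCS of "dceeed" and "deccca"
DP table:
           d    e    c    c    c    a
      0    0    0    0    0    0    0
  d   0    1    1    1    1    1    1
  c   0    1    1    2    2    2    2
  e   0    1    2    2    2    2    2
  e   0    1    2    2    2    2    2
  e   0    1    2    2    2    2    2
  d   0    1    2    2    2    2    2
LCS length = dp[6][6] = 2

2


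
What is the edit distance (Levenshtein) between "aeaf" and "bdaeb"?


Computing edit distance: "aeaf" -> "bdaeb"
DP table:
           b    d    a    e    b
      0    1    2    3    4    5
  a   1    1    2    2    3    4
  e   2    2    2    3    2    3
  a   3    3    3    2    3    3
  f   4    4    4    3    3    4
Edit distance = dp[4][5] = 4

4


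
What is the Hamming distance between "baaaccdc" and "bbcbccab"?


Comparing "baaaccdc" and "bbcbccab" position by position:
  Position 0: 'b' vs 'b' => same
  Position 1: 'a' vs 'b' => differ
  Position 2: 'a' vs 'c' => differ
  Position 3: 'a' vs 'b' => differ
  Position 4: 'c' vs 'c' => same
  Position 5: 'c' vs 'c' => same
  Position 6: 'd' vs 'a' => differ
  Position 7: 'c' vs 'b' => differ
Total differences (Hamming distance): 5

5


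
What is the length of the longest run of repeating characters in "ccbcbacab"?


Input: "ccbcbacab"
Scanning for longest run:
  Position 1 ('c'): continues run of 'c', length=2
  Position 2 ('b'): new char, reset run to 1
  Position 3 ('c'): new char, reset run to 1
  Position 4 ('b'): new char, reset run to 1
  Position 5 ('a'): new char, reset run to 1
  Position 6 ('c'): new char, reset run to 1
  Position 7 ('a'): new char, reset run to 1
  Position 8 ('b'): new char, reset run to 1
Longest run: 'c' with length 2

2


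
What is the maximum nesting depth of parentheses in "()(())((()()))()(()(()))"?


Input: "()(())((()()))()(()(()))"
Tracking depth:
  Position 0 '(': depth becomes 1
  Position 1 ')': depth becomes 0
  Position 2 '(': depth becomes 1
  Position 3 '(': depth becomes 2
  Position 4 ')': depth becomes 1
  Position 5 ')': depth becomes 0
  Position 6 '(': depth becomes 1
  Position 7 '(': depth becomes 2
  Position 8 '(': depth becomes 3
  Position 9 ')': depth becomes 2
  Position 10 '(': depth becomes 3
  Position 11 ')': depth becomes 2
  Position 12 ')': depth becomes 1
  Position 13 ')': depth becomes 0
  Position 14 '(': depth becomes 1
  Position 15 ')': depth becomes 0
  Position 16 '(': depth becomes 1
  Position 17 '(': depth becomes 2
  Position 18 ')': depth becomes 1
  Position 19 '(': depth becomes 2
  Position 20 '(': depth becomes 3
  Position 21 ')': depth becomes 2
  Position 22 ')': depth becomes 1
  Position 23 ')': depth becomes 0
Maximum depth reached: 3

3


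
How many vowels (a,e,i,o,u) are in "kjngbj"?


Input: kjngbj
Checking each character:
  'k' at position 0: consonant
  'j' at position 1: consonant
  'n' at position 2: consonant
  'g' at position 3: consonant
  'b' at position 4: consonant
  'j' at position 5: consonant
Total vowels: 0

0


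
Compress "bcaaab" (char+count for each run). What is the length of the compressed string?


Input: bcaaab
Runs:
  'b' x 1 => "b1"
  'c' x 1 => "c1"
  'a' x 3 => "a3"
  'b' x 1 => "b1"
Compressed: "b1c1a3b1"
Compressed length: 8

8


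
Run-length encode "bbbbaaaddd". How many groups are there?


Input: bbbbaaaddd
Scanning for consecutive runs:
  Group 1: 'b' x 4 (positions 0-3)
  Group 2: 'a' x 3 (positions 4-6)
  Group 3: 'd' x 3 (positions 7-9)
Total groups: 3

3


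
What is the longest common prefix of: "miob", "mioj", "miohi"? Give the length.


Words: miob, mioj, miohi
  Position 0: all 'm' => match
  Position 1: all 'i' => match
  Position 2: all 'o' => match
  Position 3: ('b', 'j', 'h') => mismatch, stop
LCP = "mio" (length 3)

3


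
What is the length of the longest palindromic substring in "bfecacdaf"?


Input: "bfecacdaf"
Checking substrings for palindromes:
  [3:6] "cac" (len 3) => palindrome
Longest palindromic substring: "cac" with length 3

3


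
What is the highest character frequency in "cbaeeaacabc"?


Input: cbaeeaacabc
Character counts:
  'a': 4
  'b': 2
  'c': 3
  'e': 2
Maximum frequency: 4

4


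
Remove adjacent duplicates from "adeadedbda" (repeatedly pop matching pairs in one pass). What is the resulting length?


Input: adeadedbda
Stack-based adjacent duplicate removal:
  Read 'a': push. Stack: a
  Read 'd': push. Stack: ad
  Read 'e': push. Stack: ade
  Read 'a': push. Stack: adea
  Read 'd': push. Stack: adead
  Read 'e': push. Stack: adeade
  Read 'd': push. Stack: adeaded
  Read 'b': push. Stack: adeadedb
  Read 'd': push. Stack: adeadedbd
  Read 'a': push. Stack: adeadedbda
Final stack: "adeadedbda" (length 10)

10


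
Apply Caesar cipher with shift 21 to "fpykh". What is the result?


Caesar cipher: shift "fpykh" by 21
  'f' (pos 5) + 21 = pos 0 = 'a'
  'p' (pos 15) + 21 = pos 10 = 'k'
  'y' (pos 24) + 21 = pos 19 = 't'
  'k' (pos 10) + 21 = pos 5 = 'f'
  'h' (pos 7) + 21 = pos 2 = 'c'
Result: aktfc

aktfc


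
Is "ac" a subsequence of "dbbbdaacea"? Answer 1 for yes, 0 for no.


Check if "ac" is a subsequence of "dbbbdaacea"
Greedy scan:
  Position 0 ('d'): no match needed
  Position 1 ('b'): no match needed
  Position 2 ('b'): no match needed
  Position 3 ('b'): no match needed
  Position 4 ('d'): no match needed
  Position 5 ('a'): matches sub[0] = 'a'
  Position 6 ('a'): no match needed
  Position 7 ('c'): matches sub[1] = 'c'
  Position 8 ('e'): no match needed
  Position 9 ('a'): no match needed
All 2 characters matched => is a subsequence

1


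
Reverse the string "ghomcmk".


Input: ghomcmk
Reading characters right to left:
  Position 6: 'k'
  Position 5: 'm'
  Position 4: 'c'
  Position 3: 'm'
  Position 2: 'o'
  Position 1: 'h'
  Position 0: 'g'
Reversed: kmcmohg

kmcmohg


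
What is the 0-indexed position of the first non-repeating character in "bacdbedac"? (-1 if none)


Input: bacdbedac
Character frequencies:
  'a': 2
  'b': 2
  'c': 2
  'd': 2
  'e': 1
Scanning left to right for freq == 1:
  Position 0 ('b'): freq=2, skip
  Position 1 ('a'): freq=2, skip
  Position 2 ('c'): freq=2, skip
  Position 3 ('d'): freq=2, skip
  Position 4 ('b'): freq=2, skip
  Position 5 ('e'): unique! => answer = 5

5


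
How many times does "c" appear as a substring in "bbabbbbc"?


Searching for "c" in "bbabbbbc"
Scanning each position:
  Position 0: "b" => no
  Position 1: "b" => no
  Position 2: "a" => no
  Position 3: "b" => no
  Position 4: "b" => no
  Position 5: "b" => no
  Position 6: "b" => no
  Position 7: "c" => MATCH
Total occurrences: 1

1


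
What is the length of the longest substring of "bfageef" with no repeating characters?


Input: "bfageef"
Sliding window (track last position of each char):
  Position 0 ('b'): window [0,0] length 1 -- new best
  Position 1 ('f'): window [0,1] length 2 -- new best
  Position 2 ('a'): window [0,2] length 3 -- new best
  Position 3 ('g'): window [0,3] length 4 -- new best
  Position 4 ('e'): window [0,4] length 5 -- new best
  Position 5 ('e'): repeat (last at 4), move window start to 5
  Position 5 ('e'): window [5,5] length 1
  Position 6 ('f'): window [5,6] length 2
Longest substring with no repeats: "bfage" with length 5

5


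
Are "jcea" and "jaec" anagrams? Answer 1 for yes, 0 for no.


Strings: "jcea", "jaec"
Sorted first:  acej
Sorted second: acej
Sorted forms match => anagrams

1


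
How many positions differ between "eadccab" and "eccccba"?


Comparing "eadccab" and "eccccba" position by position:
  Position 0: 'e' vs 'e' => same
  Position 1: 'a' vs 'c' => DIFFER
  Position 2: 'd' vs 'c' => DIFFER
  Position 3: 'c' vs 'c' => same
  Position 4: 'c' vs 'c' => same
  Position 5: 'a' vs 'b' => DIFFER
  Position 6: 'b' vs 'a' => DIFFER
Positions that differ: 4

4


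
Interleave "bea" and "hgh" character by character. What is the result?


Interleaving "bea" and "hgh":
  Position 0: 'b' from first, 'h' from second => "bh"
  Position 1: 'e' from first, 'g' from second => "eg"
  Position 2: 'a' from first, 'h' from second => "ah"
Result: bhegah

bhegah


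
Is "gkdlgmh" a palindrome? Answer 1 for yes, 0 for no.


Input: gkdlgmh
Reversed: hmgldkg
  Compare pos 0 ('g') with pos 6 ('h'): MISMATCH
  Compare pos 1 ('k') with pos 5 ('m'): MISMATCH
  Compare pos 2 ('d') with pos 4 ('g'): MISMATCH
Result: not a palindrome

0


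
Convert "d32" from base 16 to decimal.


Input: "d32" in base 16
Positional expansion:
  Digit 'd' (value 13) x 16^2 = 3328
  Digit '3' (value 3) x 16^1 = 48
  Digit '2' (value 2) x 16^0 = 2
Sum = 3378

3378


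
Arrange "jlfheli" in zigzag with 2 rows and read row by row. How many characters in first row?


Zigzag "jlfheli" into 2 rows:
Placing characters:
  'j' => row 0
  'l' => row 1
  'f' => row 0
  'h' => row 1
  'e' => row 0
  'l' => row 1
  'i' => row 0
Rows:
  Row 0: "jfei"
  Row 1: "lhl"
First row length: 4

4


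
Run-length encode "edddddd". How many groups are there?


Input: edddddd
Scanning for consecutive runs:
  Group 1: 'e' x 1 (positions 0-0)
  Group 2: 'd' x 6 (positions 1-6)
Total groups: 2

2


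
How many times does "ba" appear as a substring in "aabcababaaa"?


Searching for "ba" in "aabcababaaa"
Scanning each position:
  Position 0: "aa" => no
  Position 1: "ab" => no
  Position 2: "bc" => no
  Position 3: "ca" => no
  Position 4: "ab" => no
  Position 5: "ba" => MATCH
  Position 6: "ab" => no
  Position 7: "ba" => MATCH
  Position 8: "aa" => no
  Position 9: "aa" => no
Total occurrences: 2

2


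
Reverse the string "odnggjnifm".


Input: odnggjnifm
Reading characters right to left:
  Position 9: 'm'
  Position 8: 'f'
  Position 7: 'i'
  Position 6: 'n'
  Position 5: 'j'
  Position 4: 'g'
  Position 3: 'g'
  Position 2: 'n'
  Position 1: 'd'
  Position 0: 'o'
Reversed: mfinjggndo

mfinjggndo


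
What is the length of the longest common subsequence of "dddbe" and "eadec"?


LCS of "dddbe" and "eadec"
DP table:
           e    a    d    e    c
      0    0    0    0    0    0
  d   0    0    0    1    1    1
  d   0    0    0    1    1    1
  d   0    0    0    1    1    1
  b   0    0    0    1    1    1
  e   0    1    1    1    2    2
LCS length = dp[5][5] = 2

2


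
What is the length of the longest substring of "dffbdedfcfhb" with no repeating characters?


Input: "dffbdedfcfhb"
Sliding window (track last position of each char):
  Position 0 ('d'): window [0,0] length 1 -- new best
  Position 1 ('f'): window [0,1] length 2 -- new best
  Position 2 ('f'): repeat (last at 1), move window start to 2
  Position 2 ('f'): window [2,2] length 1
  Position 3 ('b'): window [2,3] length 2
  Position 4 ('d'): window [2,4] length 3 -- new best
  Position 5 ('e'): window [2,5] length 4 -- new best
  Position 6 ('d'): repeat (last at 4), move window start to 5
  Position 6 ('d'): window [5,6] length 2
  Position 7 ('f'): window [5,7] length 3
  Position 8 ('c'): window [5,8] length 4
  Position 9 ('f'): repeat (last at 7), move window start to 8
  Position 9 ('f'): window [8,9] length 2
  Position 10 ('h'): window [8,10] length 3
  Position 11 ('b'): window [8,11] length 4
Longest substring with no repeats: "fbde" with length 4

4


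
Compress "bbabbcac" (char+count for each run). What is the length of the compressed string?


Input: bbabbcac
Runs:
  'b' x 2 => "b2"
  'a' x 1 => "a1"
  'b' x 2 => "b2"
  'c' x 1 => "c1"
  'a' x 1 => "a1"
  'c' x 1 => "c1"
Compressed: "b2a1b2c1a1c1"
Compressed length: 12

12


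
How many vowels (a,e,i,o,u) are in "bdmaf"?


Input: bdmaf
Checking each character:
  'b' at position 0: consonant
  'd' at position 1: consonant
  'm' at position 2: consonant
  'a' at position 3: vowel (running total: 1)
  'f' at position 4: consonant
Total vowels: 1

1


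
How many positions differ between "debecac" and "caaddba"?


Comparing "debecac" and "caaddba" position by position:
  Position 0: 'd' vs 'c' => DIFFER
  Position 1: 'e' vs 'a' => DIFFER
  Position 2: 'b' vs 'a' => DIFFER
  Position 3: 'e' vs 'd' => DIFFER
  Position 4: 'c' vs 'd' => DIFFER
  Position 5: 'a' vs 'b' => DIFFER
  Position 6: 'c' vs 'a' => DIFFER
Positions that differ: 7

7


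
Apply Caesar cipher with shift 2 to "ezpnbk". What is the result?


Caesar cipher: shift "ezpnbk" by 2
  'e' (pos 4) + 2 = pos 6 = 'g'
  'z' (pos 25) + 2 = pos 1 = 'b'
  'p' (pos 15) + 2 = pos 17 = 'r'
  'n' (pos 13) + 2 = pos 15 = 'p'
  'b' (pos 1) + 2 = pos 3 = 'd'
  'k' (pos 10) + 2 = pos 12 = 'm'
Result: gbrpdm

gbrpdm


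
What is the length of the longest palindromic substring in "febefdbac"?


Input: "febefdbac"
Checking substrings for palindromes:
  [0:5] "febef" (len 5) => palindrome
  [1:4] "ebe" (len 3) => palindrome
Longest palindromic substring: "febef" with length 5

5


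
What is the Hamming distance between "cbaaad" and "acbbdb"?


Comparing "cbaaad" and "acbbdb" position by position:
  Position 0: 'c' vs 'a' => differ
  Position 1: 'b' vs 'c' => differ
  Position 2: 'a' vs 'b' => differ
  Position 3: 'a' vs 'b' => differ
  Position 4: 'a' vs 'd' => differ
  Position 5: 'd' vs 'b' => differ
Total differences (Hamming distance): 6

6


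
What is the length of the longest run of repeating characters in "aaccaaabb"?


Input: "aaccaaabb"
Scanning for longest run:
  Position 1 ('a'): continues run of 'a', length=2
  Position 2 ('c'): new char, reset run to 1
  Position 3 ('c'): continues run of 'c', length=2
  Position 4 ('a'): new char, reset run to 1
  Position 5 ('a'): continues run of 'a', length=2
  Position 6 ('a'): continues run of 'a', length=3
  Position 7 ('b'): new char, reset run to 1
  Position 8 ('b'): continues run of 'b', length=2
Longest run: 'a' with length 3

3


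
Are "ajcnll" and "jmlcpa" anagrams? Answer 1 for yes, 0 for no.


Strings: "ajcnll", "jmlcpa"
Sorted first:  acjlln
Sorted second: acjlmp
Differ at position 4: 'l' vs 'm' => not anagrams

0


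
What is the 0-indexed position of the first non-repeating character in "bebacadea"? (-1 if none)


Input: bebacadea
Character frequencies:
  'a': 3
  'b': 2
  'c': 1
  'd': 1
  'e': 2
Scanning left to right for freq == 1:
  Position 0 ('b'): freq=2, skip
  Position 1 ('e'): freq=2, skip
  Position 2 ('b'): freq=2, skip
  Position 3 ('a'): freq=3, skip
  Position 4 ('c'): unique! => answer = 4

4


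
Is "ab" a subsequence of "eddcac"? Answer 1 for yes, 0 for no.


Check if "ab" is a subsequence of "eddcac"
Greedy scan:
  Position 0 ('e'): no match needed
  Position 1 ('d'): no match needed
  Position 2 ('d'): no match needed
  Position 3 ('c'): no match needed
  Position 4 ('a'): matches sub[0] = 'a'
  Position 5 ('c'): no match needed
Only matched 1/2 characters => not a subsequence

0


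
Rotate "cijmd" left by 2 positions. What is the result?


Input: "cijmd", rotate left by 2
First 2 characters: "ci"
Remaining characters: "jmd"
Concatenate remaining + first: "jmd" + "ci" = "jmdci"

jmdci


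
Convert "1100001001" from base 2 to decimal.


Input: "1100001001" in base 2
Positional expansion:
  Digit '1' (value 1) x 2^9 = 512
  Digit '1' (value 1) x 2^8 = 256
  Digit '0' (value 0) x 2^7 = 0
  Digit '0' (value 0) x 2^6 = 0
  Digit '0' (value 0) x 2^5 = 0
  Digit '0' (value 0) x 2^4 = 0
  Digit '1' (value 1) x 2^3 = 8
  Digit '0' (value 0) x 2^2 = 0
  Digit '0' (value 0) x 2^1 = 0
  Digit '1' (value 1) x 2^0 = 1
Sum = 777

777


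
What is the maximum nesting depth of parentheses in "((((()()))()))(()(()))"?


Input: "((((()()))()))(()(()))"
Tracking depth:
  Position 0 '(': depth becomes 1
  Position 1 '(': depth becomes 2
  Position 2 '(': depth becomes 3
  Position 3 '(': depth becomes 4
  Position 4 '(': depth becomes 5
  Position 5 ')': depth becomes 4
  Position 6 '(': depth becomes 5
  Position 7 ')': depth becomes 4
  Position 8 ')': depth becomes 3
  Position 9 ')': depth becomes 2
  Position 10 '(': depth becomes 3
  Position 11 ')': depth becomes 2
  Position 12 ')': depth becomes 1
  Position 13 ')': depth becomes 0
  Position 14 '(': depth becomes 1
  Position 15 '(': depth becomes 2
  Position 16 ')': depth becomes 1
  Position 17 '(': depth becomes 2
  Position 18 '(': depth becomes 3
  Position 19 ')': depth becomes 2
  Position 20 ')': depth becomes 1
  Position 21 ')': depth becomes 0
Maximum depth reached: 5

5


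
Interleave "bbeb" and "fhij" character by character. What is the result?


Interleaving "bbeb" and "fhij":
  Position 0: 'b' from first, 'f' from second => "bf"
  Position 1: 'b' from first, 'h' from second => "bh"
  Position 2: 'e' from first, 'i' from second => "ei"
  Position 3: 'b' from first, 'j' from second => "bj"
Result: bfbheibj

bfbheibj


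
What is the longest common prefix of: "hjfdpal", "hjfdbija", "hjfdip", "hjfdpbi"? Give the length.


Words: hjfdpal, hjfdbija, hjfdip, hjfdpbi
  Position 0: all 'h' => match
  Position 1: all 'j' => match
  Position 2: all 'f' => match
  Position 3: all 'd' => match
  Position 4: ('p', 'b', 'i', 'p') => mismatch, stop
LCP = "hjfd" (length 4)

4


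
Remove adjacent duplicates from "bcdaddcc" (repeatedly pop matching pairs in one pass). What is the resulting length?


Input: bcdaddcc
Stack-based adjacent duplicate removal:
  Read 'b': push. Stack: b
  Read 'c': push. Stack: bc
  Read 'd': push. Stack: bcd
  Read 'a': push. Stack: bcda
  Read 'd': push. Stack: bcdad
  Read 'd': matches stack top 'd' => pop. Stack: bcda
  Read 'c': push. Stack: bcdac
  Read 'c': matches stack top 'c' => pop. Stack: bcda
Final stack: "bcda" (length 4)

4


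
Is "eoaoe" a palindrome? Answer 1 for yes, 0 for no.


Input: eoaoe
Reversed: eoaoe
  Compare pos 0 ('e') with pos 4 ('e'): match
  Compare pos 1 ('o') with pos 3 ('o'): match
Result: palindrome

1


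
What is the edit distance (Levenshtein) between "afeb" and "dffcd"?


Computing edit distance: "afeb" -> "dffcd"
DP table:
           d    f    f    c    d
      0    1    2    3    4    5
  a   1    1    2    3    4    5
  f   2    2    1    2    3    4
  e   3    3    2    2    3    4
  b   4    4    3    3    3    4
Edit distance = dp[4][5] = 4

4


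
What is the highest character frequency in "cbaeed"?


Input: cbaeed
Character counts:
  'a': 1
  'b': 1
  'c': 1
  'd': 1
  'e': 2
Maximum frequency: 2

2


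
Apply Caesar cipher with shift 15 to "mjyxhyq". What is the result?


Caesar cipher: shift "mjyxhyq" by 15
  'm' (pos 12) + 15 = pos 1 = 'b'
  'j' (pos 9) + 15 = pos 24 = 'y'
  'y' (pos 24) + 15 = pos 13 = 'n'
  'x' (pos 23) + 15 = pos 12 = 'm'
  'h' (pos 7) + 15 = pos 22 = 'w'
  'y' (pos 24) + 15 = pos 13 = 'n'
  'q' (pos 16) + 15 = pos 5 = 'f'
Result: bynmwnf

bynmwnf


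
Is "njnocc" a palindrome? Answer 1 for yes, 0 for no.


Input: njnocc
Reversed: cconjn
  Compare pos 0 ('n') with pos 5 ('c'): MISMATCH
  Compare pos 1 ('j') with pos 4 ('c'): MISMATCH
  Compare pos 2 ('n') with pos 3 ('o'): MISMATCH
Result: not a palindrome

0


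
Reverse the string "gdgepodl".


Input: gdgepodl
Reading characters right to left:
  Position 7: 'l'
  Position 6: 'd'
  Position 5: 'o'
  Position 4: 'p'
  Position 3: 'e'
  Position 2: 'g'
  Position 1: 'd'
  Position 0: 'g'
Reversed: ldopegdg

ldopegdg


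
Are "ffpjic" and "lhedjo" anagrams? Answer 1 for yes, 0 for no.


Strings: "ffpjic", "lhedjo"
Sorted first:  cffijp
Sorted second: dehjlo
Differ at position 0: 'c' vs 'd' => not anagrams

0


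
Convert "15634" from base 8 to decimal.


Input: "15634" in base 8
Positional expansion:
  Digit '1' (value 1) x 8^4 = 4096
  Digit '5' (value 5) x 8^3 = 2560
  Digit '6' (value 6) x 8^2 = 384
  Digit '3' (value 3) x 8^1 = 24
  Digit '4' (value 4) x 8^0 = 4
Sum = 7068

7068


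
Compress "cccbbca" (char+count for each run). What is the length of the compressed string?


Input: cccbbca
Runs:
  'c' x 3 => "c3"
  'b' x 2 => "b2"
  'c' x 1 => "c1"
  'a' x 1 => "a1"
Compressed: "c3b2c1a1"
Compressed length: 8

8


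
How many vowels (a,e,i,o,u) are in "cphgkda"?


Input: cphgkda
Checking each character:
  'c' at position 0: consonant
  'p' at position 1: consonant
  'h' at position 2: consonant
  'g' at position 3: consonant
  'k' at position 4: consonant
  'd' at position 5: consonant
  'a' at position 6: vowel (running total: 1)
Total vowels: 1

1


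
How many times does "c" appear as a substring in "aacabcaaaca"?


Searching for "c" in "aacabcaaaca"
Scanning each position:
  Position 0: "a" => no
  Position 1: "a" => no
  Position 2: "c" => MATCH
  Position 3: "a" => no
  Position 4: "b" => no
  Position 5: "c" => MATCH
  Position 6: "a" => no
  Position 7: "a" => no
  Position 8: "a" => no
  Position 9: "c" => MATCH
  Position 10: "a" => no
Total occurrences: 3

3


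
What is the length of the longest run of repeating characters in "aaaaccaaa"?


Input: "aaaaccaaa"
Scanning for longest run:
  Position 1 ('a'): continues run of 'a', length=2
  Position 2 ('a'): continues run of 'a', length=3
  Position 3 ('a'): continues run of 'a', length=4
  Position 4 ('c'): new char, reset run to 1
  Position 5 ('c'): continues run of 'c', length=2
  Position 6 ('a'): new char, reset run to 1
  Position 7 ('a'): continues run of 'a', length=2
  Position 8 ('a'): continues run of 'a', length=3
Longest run: 'a' with length 4

4


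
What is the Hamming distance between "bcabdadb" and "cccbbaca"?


Comparing "bcabdadb" and "cccbbaca" position by position:
  Position 0: 'b' vs 'c' => differ
  Position 1: 'c' vs 'c' => same
  Position 2: 'a' vs 'c' => differ
  Position 3: 'b' vs 'b' => same
  Position 4: 'd' vs 'b' => differ
  Position 5: 'a' vs 'a' => same
  Position 6: 'd' vs 'c' => differ
  Position 7: 'b' vs 'a' => differ
Total differences (Hamming distance): 5

5


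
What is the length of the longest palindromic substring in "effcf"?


Input: "effcf"
Checking substrings for palindromes:
  [2:5] "fcf" (len 3) => palindrome
  [1:3] "ff" (len 2) => palindrome
Longest palindromic substring: "fcf" with length 3

3


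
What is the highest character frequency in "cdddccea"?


Input: cdddccea
Character counts:
  'a': 1
  'c': 3
  'd': 3
  'e': 1
Maximum frequency: 3

3


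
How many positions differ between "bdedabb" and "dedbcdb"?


Comparing "bdedabb" and "dedbcdb" position by position:
  Position 0: 'b' vs 'd' => DIFFER
  Position 1: 'd' vs 'e' => DIFFER
  Position 2: 'e' vs 'd' => DIFFER
  Position 3: 'd' vs 'b' => DIFFER
  Position 4: 'a' vs 'c' => DIFFER
  Position 5: 'b' vs 'd' => DIFFER
  Position 6: 'b' vs 'b' => same
Positions that differ: 6

6


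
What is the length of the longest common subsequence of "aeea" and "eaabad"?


LCS of "aeea" and "eaabad"
DP table:
           e    a    a    b    a    d
      0    0    0    0    0    0    0
  a   0    0    1    1    1    1    1
  e   0    1    1    1    1    1    1
  e   0    1    1    1    1    1    1
  a   0    1    2    2    2    2    2
LCS length = dp[4][6] = 2

2


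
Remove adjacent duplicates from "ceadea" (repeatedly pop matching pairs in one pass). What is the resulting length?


Input: ceadea
Stack-based adjacent duplicate removal:
  Read 'c': push. Stack: c
  Read 'e': push. Stack: ce
  Read 'a': push. Stack: cea
  Read 'd': push. Stack: cead
  Read 'e': push. Stack: ceade
  Read 'a': push. Stack: ceadea
Final stack: "ceadea" (length 6)

6


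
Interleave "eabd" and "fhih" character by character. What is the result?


Interleaving "eabd" and "fhih":
  Position 0: 'e' from first, 'f' from second => "ef"
  Position 1: 'a' from first, 'h' from second => "ah"
  Position 2: 'b' from first, 'i' from second => "bi"
  Position 3: 'd' from first, 'h' from second => "dh"
Result: efahbidh

efahbidh


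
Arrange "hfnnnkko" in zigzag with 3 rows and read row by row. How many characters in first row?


Zigzag "hfnnnkko" into 3 rows:
Placing characters:
  'h' => row 0
  'f' => row 1
  'n' => row 2
  'n' => row 1
  'n' => row 0
  'k' => row 1
  'k' => row 2
  'o' => row 1
Rows:
  Row 0: "hn"
  Row 1: "fnko"
  Row 2: "nk"
First row length: 2

2


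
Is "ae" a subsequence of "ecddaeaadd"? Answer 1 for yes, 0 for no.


Check if "ae" is a subsequence of "ecddaeaadd"
Greedy scan:
  Position 0 ('e'): no match needed
  Position 1 ('c'): no match needed
  Position 2 ('d'): no match needed
  Position 3 ('d'): no match needed
  Position 4 ('a'): matches sub[0] = 'a'
  Position 5 ('e'): matches sub[1] = 'e'
  Position 6 ('a'): no match needed
  Position 7 ('a'): no match needed
  Position 8 ('d'): no match needed
  Position 9 ('d'): no match needed
All 2 characters matched => is a subsequence

1


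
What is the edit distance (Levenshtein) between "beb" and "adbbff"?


Computing edit distance: "beb" -> "adbbff"
DP table:
           a    d    b    b    f    f
      0    1    2    3    4    5    6
  b   1    1    2    2    3    4    5
  e   2    2    2    3    3    4    5
  b   3    3    3    2    3    4    5
Edit distance = dp[3][6] = 5

5


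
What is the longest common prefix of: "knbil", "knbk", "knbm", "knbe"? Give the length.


Words: knbil, knbk, knbm, knbe
  Position 0: all 'k' => match
  Position 1: all 'n' => match
  Position 2: all 'b' => match
  Position 3: ('i', 'k', 'm', 'e') => mismatch, stop
LCP = "knb" (length 3)

3


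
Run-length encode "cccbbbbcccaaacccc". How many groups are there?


Input: cccbbbbcccaaacccc
Scanning for consecutive runs:
  Group 1: 'c' x 3 (positions 0-2)
  Group 2: 'b' x 4 (positions 3-6)
  Group 3: 'c' x 3 (positions 7-9)
  Group 4: 'a' x 3 (positions 10-12)
  Group 5: 'c' x 4 (positions 13-16)
Total groups: 5

5


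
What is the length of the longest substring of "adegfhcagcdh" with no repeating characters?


Input: "adegfhcagcdh"
Sliding window (track last position of each char):
  Position 0 ('a'): window [0,0] length 1 -- new best
  Position 1 ('d'): window [0,1] length 2 -- new best
  Position 2 ('e'): window [0,2] length 3 -- new best
  Position 3 ('g'): window [0,3] length 4 -- new best
  Position 4 ('f'): window [0,4] length 5 -- new best
  Position 5 ('h'): window [0,5] length 6 -- new best
  Position 6 ('c'): window [0,6] length 7 -- new best
  Position 7 ('a'): repeat (last at 0), move window start to 1
  Position 7 ('a'): window [1,7] length 7
  Position 8 ('g'): repeat (last at 3), move window start to 4
  Position 8 ('g'): window [4,8] length 5
  Position 9 ('c'): repeat (last at 6), move window start to 7
  Position 9 ('c'): window [7,9] length 3
  Position 10 ('d'): window [7,10] length 4
  Position 11 ('h'): window [7,11] length 5
Longest substring with no repeats: "adegfhc" with length 7

7


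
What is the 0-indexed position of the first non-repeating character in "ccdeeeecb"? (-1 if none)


Input: ccdeeeecb
Character frequencies:
  'b': 1
  'c': 3
  'd': 1
  'e': 4
Scanning left to right for freq == 1:
  Position 0 ('c'): freq=3, skip
  Position 1 ('c'): freq=3, skip
  Position 2 ('d'): unique! => answer = 2

2


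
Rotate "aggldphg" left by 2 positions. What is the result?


Input: "aggldphg", rotate left by 2
First 2 characters: "ag"
Remaining characters: "gldphg"
Concatenate remaining + first: "gldphg" + "ag" = "gldphgag"

gldphgag


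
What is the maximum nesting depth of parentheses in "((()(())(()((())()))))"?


Input: "((()(())(()((())()))))"
Tracking depth:
  Position 0 '(': depth becomes 1
  Position 1 '(': depth becomes 2
  Position 2 '(': depth becomes 3
  Position 3 ')': depth becomes 2
  Position 4 '(': depth becomes 3
  Position 5 '(': depth becomes 4
  Position 6 ')': depth becomes 3
  Position 7 ')': depth becomes 2
  Position 8 '(': depth becomes 3
  Position 9 '(': depth becomes 4
  Position 10 ')': depth becomes 3
  Position 11 '(': depth becomes 4
  Position 12 '(': depth becomes 5
  Position 13 '(': depth becomes 6
  Position 14 ')': depth becomes 5
  Position 15 ')': depth becomes 4
  Position 16 '(': depth becomes 5
  Position 17 ')': depth becomes 4
  Position 18 ')': depth becomes 3
  Position 19 ')': depth becomes 2
  Position 20 ')': depth becomes 1
  Position 21 ')': depth becomes 0
Maximum depth reached: 6

6


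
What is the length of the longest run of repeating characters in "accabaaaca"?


Input: "accabaaaca"
Scanning for longest run:
  Position 1 ('c'): new char, reset run to 1
  Position 2 ('c'): continues run of 'c', length=2
  Position 3 ('a'): new char, reset run to 1
  Position 4 ('b'): new char, reset run to 1
  Position 5 ('a'): new char, reset run to 1
  Position 6 ('a'): continues run of 'a', length=2
  Position 7 ('a'): continues run of 'a', length=3
  Position 8 ('c'): new char, reset run to 1
  Position 9 ('a'): new char, reset run to 1
Longest run: 'a' with length 3

3


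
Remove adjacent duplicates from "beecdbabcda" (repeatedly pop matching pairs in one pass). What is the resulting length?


Input: beecdbabcda
Stack-based adjacent duplicate removal:
  Read 'b': push. Stack: b
  Read 'e': push. Stack: be
  Read 'e': matches stack top 'e' => pop. Stack: b
  Read 'c': push. Stack: bc
  Read 'd': push. Stack: bcd
  Read 'b': push. Stack: bcdb
  Read 'a': push. Stack: bcdba
  Read 'b': push. Stack: bcdbab
  Read 'c': push. Stack: bcdbabc
  Read 'd': push. Stack: bcdbabcd
  Read 'a': push. Stack: bcdbabcda
Final stack: "bcdbabcda" (length 9)

9


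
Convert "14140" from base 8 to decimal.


Input: "14140" in base 8
Positional expansion:
  Digit '1' (value 1) x 8^4 = 4096
  Digit '4' (value 4) x 8^3 = 2048
  Digit '1' (value 1) x 8^2 = 64
  Digit '4' (value 4) x 8^1 = 32
  Digit '0' (value 0) x 8^0 = 0
Sum = 6240

6240


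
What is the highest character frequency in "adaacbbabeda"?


Input: adaacbbabeda
Character counts:
  'a': 5
  'b': 3
  'c': 1
  'd': 2
  'e': 1
Maximum frequency: 5

5


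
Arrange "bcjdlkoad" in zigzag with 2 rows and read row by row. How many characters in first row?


Zigzag "bcjdlkoad" into 2 rows:
Placing characters:
  'b' => row 0
  'c' => row 1
  'j' => row 0
  'd' => row 1
  'l' => row 0
  'k' => row 1
  'o' => row 0
  'a' => row 1
  'd' => row 0
Rows:
  Row 0: "bjlod"
  Row 1: "cdka"
First row length: 5

5


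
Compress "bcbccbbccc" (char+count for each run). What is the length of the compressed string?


Input: bcbccbbccc
Runs:
  'b' x 1 => "b1"
  'c' x 1 => "c1"
  'b' x 1 => "b1"
  'c' x 2 => "c2"
  'b' x 2 => "b2"
  'c' x 3 => "c3"
Compressed: "b1c1b1c2b2c3"
Compressed length: 12

12


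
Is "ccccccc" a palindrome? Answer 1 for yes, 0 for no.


Input: ccccccc
Reversed: ccccccc
  Compare pos 0 ('c') with pos 6 ('c'): match
  Compare pos 1 ('c') with pos 5 ('c'): match
  Compare pos 2 ('c') with pos 4 ('c'): match
Result: palindrome

1


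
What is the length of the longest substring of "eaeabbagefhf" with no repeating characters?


Input: "eaeabbagefhf"
Sliding window (track last position of each char):
  Position 0 ('e'): window [0,0] length 1 -- new best
  Position 1 ('a'): window [0,1] length 2 -- new best
  Position 2 ('e'): repeat (last at 0), move window start to 1
  Position 2 ('e'): window [1,2] length 2
  Position 3 ('a'): repeat (last at 1), move window start to 2
  Position 3 ('a'): window [2,3] length 2
  Position 4 ('b'): window [2,4] length 3 -- new best
  Position 5 ('b'): repeat (last at 4), move window start to 5
  Position 5 ('b'): window [5,5] length 1
  Position 6 ('a'): window [5,6] length 2
  Position 7 ('g'): window [5,7] length 3
  Position 8 ('e'): window [5,8] length 4 -- new best
  Position 9 ('f'): window [5,9] length 5 -- new best
  Position 10 ('h'): window [5,10] length 6 -- new best
  Position 11 ('f'): repeat (last at 9), move window start to 10
  Position 11 ('f'): window [10,11] length 2
Longest substring with no repeats: "bagefh" with length 6

6


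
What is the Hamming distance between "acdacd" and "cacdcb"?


Comparing "acdacd" and "cacdcb" position by position:
  Position 0: 'a' vs 'c' => differ
  Position 1: 'c' vs 'a' => differ
  Position 2: 'd' vs 'c' => differ
  Position 3: 'a' vs 'd' => differ
  Position 4: 'c' vs 'c' => same
  Position 5: 'd' vs 'b' => differ
Total differences (Hamming distance): 5

5


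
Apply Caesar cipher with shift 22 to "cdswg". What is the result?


Caesar cipher: shift "cdswg" by 22
  'c' (pos 2) + 22 = pos 24 = 'y'
  'd' (pos 3) + 22 = pos 25 = 'z'
  's' (pos 18) + 22 = pos 14 = 'o'
  'w' (pos 22) + 22 = pos 18 = 's'
  'g' (pos 6) + 22 = pos 2 = 'c'
Result: yzosc

yzosc


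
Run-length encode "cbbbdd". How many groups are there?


Input: cbbbdd
Scanning for consecutive runs:
  Group 1: 'c' x 1 (positions 0-0)
  Group 2: 'b' x 3 (positions 1-3)
  Group 3: 'd' x 2 (positions 4-5)
Total groups: 3

3


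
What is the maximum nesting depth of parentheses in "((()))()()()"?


Input: "((()))()()()"
Tracking depth:
  Position 0 '(': depth becomes 1
  Position 1 '(': depth becomes 2
  Position 2 '(': depth becomes 3
  Position 3 ')': depth becomes 2
  Position 4 ')': depth becomes 1
  Position 5 ')': depth becomes 0
  Position 6 '(': depth becomes 1
  Position 7 ')': depth becomes 0
  Position 8 '(': depth becomes 1
  Position 9 ')': depth becomes 0
  Position 10 '(': depth becomes 1
  Position 11 ')': depth becomes 0
Maximum depth reached: 3

3


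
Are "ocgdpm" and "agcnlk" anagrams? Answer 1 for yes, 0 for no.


Strings: "ocgdpm", "agcnlk"
Sorted first:  cdgmop
Sorted second: acgkln
Differ at position 0: 'c' vs 'a' => not anagrams

0


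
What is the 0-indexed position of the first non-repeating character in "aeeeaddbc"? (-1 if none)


Input: aeeeaddbc
Character frequencies:
  'a': 2
  'b': 1
  'c': 1
  'd': 2
  'e': 3
Scanning left to right for freq == 1:
  Position 0 ('a'): freq=2, skip
  Position 1 ('e'): freq=3, skip
  Position 2 ('e'): freq=3, skip
  Position 3 ('e'): freq=3, skip
  Position 4 ('a'): freq=2, skip
  Position 5 ('d'): freq=2, skip
  Position 6 ('d'): freq=2, skip
  Position 7 ('b'): unique! => answer = 7

7


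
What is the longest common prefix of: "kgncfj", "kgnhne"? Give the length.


Words: kgncfj, kgnhne
  Position 0: all 'k' => match
  Position 1: all 'g' => match
  Position 2: all 'n' => match
  Position 3: ('c', 'h') => mismatch, stop
LCP = "kgn" (length 3)

3


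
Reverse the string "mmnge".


Input: mmnge
Reading characters right to left:
  Position 4: 'e'
  Position 3: 'g'
  Position 2: 'n'
  Position 1: 'm'
  Position 0: 'm'
Reversed: egnmm

egnmm


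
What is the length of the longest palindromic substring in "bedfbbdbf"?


Input: "bedfbbdbf"
Checking substrings for palindromes:
  [5:8] "bdb" (len 3) => palindrome
  [4:6] "bb" (len 2) => palindrome
Longest palindromic substring: "bdb" with length 3

3


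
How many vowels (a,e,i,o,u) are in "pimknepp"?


Input: pimknepp
Checking each character:
  'p' at position 0: consonant
  'i' at position 1: vowel (running total: 1)
  'm' at position 2: consonant
  'k' at position 3: consonant
  'n' at position 4: consonant
  'e' at position 5: vowel (running total: 2)
  'p' at position 6: consonant
  'p' at position 7: consonant
Total vowels: 2

2


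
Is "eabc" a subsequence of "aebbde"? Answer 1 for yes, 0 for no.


Check if "eabc" is a subsequence of "aebbde"
Greedy scan:
  Position 0 ('a'): no match needed
  Position 1 ('e'): matches sub[0] = 'e'
  Position 2 ('b'): no match needed
  Position 3 ('b'): no match needed
  Position 4 ('d'): no match needed
  Position 5 ('e'): no match needed
Only matched 1/4 characters => not a subsequence

0


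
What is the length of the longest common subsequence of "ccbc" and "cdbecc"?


LCS of "ccbc" and "cdbecc"
DP table:
           c    d    b    e    c    c
      0    0    0    0    0    0    0
  c   0    1    1    1    1    1    1
  c   0    1    1    1    1    2    2
  b   0    1    1    2    2    2    2
  c   0    1    1    2    2    3    3
LCS length = dp[4][6] = 3

3


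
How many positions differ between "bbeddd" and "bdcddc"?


Comparing "bbeddd" and "bdcddc" position by position:
  Position 0: 'b' vs 'b' => same
  Position 1: 'b' vs 'd' => DIFFER
  Position 2: 'e' vs 'c' => DIFFER
  Position 3: 'd' vs 'd' => same
  Position 4: 'd' vs 'd' => same
  Position 5: 'd' vs 'c' => DIFFER
Positions that differ: 3

3


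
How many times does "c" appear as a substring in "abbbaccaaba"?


Searching for "c" in "abbbaccaaba"
Scanning each position:
  Position 0: "a" => no
  Position 1: "b" => no
  Position 2: "b" => no
  Position 3: "b" => no
  Position 4: "a" => no
  Position 5: "c" => MATCH
  Position 6: "c" => MATCH
  Position 7: "a" => no
  Position 8: "a" => no
  Position 9: "b" => no
  Position 10: "a" => no
Total occurrences: 2

2


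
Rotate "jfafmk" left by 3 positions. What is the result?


Input: "jfafmk", rotate left by 3
First 3 characters: "jfa"
Remaining characters: "fmk"
Concatenate remaining + first: "fmk" + "jfa" = "fmkjfa"

fmkjfa


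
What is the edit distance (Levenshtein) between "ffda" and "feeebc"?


Computing edit distance: "ffda" -> "feeebc"
DP table:
           f    e    e    e    b    c
      0    1    2    3    4    5    6
  f   1    0    1    2    3    4    5
  f   2    1    1    2    3    4    5
  d   3    2    2    2    3    4    5
  a   4    3    3    3    3    4    5
Edit distance = dp[4][6] = 5

5


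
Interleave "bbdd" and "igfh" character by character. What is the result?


Interleaving "bbdd" and "igfh":
  Position 0: 'b' from first, 'i' from second => "bi"
  Position 1: 'b' from first, 'g' from second => "bg"
  Position 2: 'd' from first, 'f' from second => "df"
  Position 3: 'd' from first, 'h' from second => "dh"
Result: bibgdfdh

bibgdfdh


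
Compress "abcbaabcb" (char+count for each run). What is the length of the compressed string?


Input: abcbaabcb
Runs:
  'a' x 1 => "a1"
  'b' x 1 => "b1"
  'c' x 1 => "c1"
  'b' x 1 => "b1"
  'a' x 2 => "a2"
  'b' x 1 => "b1"
  'c' x 1 => "c1"
  'b' x 1 => "b1"
Compressed: "a1b1c1b1a2b1c1b1"
Compressed length: 16

16


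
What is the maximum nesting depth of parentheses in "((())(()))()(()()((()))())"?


Input: "((())(()))()(()()((()))())"
Tracking depth:
  Position 0 '(': depth becomes 1
  Position 1 '(': depth becomes 2
  Position 2 '(': depth becomes 3
  Position 3 ')': depth becomes 2
  Position 4 ')': depth becomes 1
  Position 5 '(': depth becomes 2
  Position 6 '(': depth becomes 3
  Position 7 ')': depth becomes 2
  Position 8 ')': depth becomes 1
  Position 9 ')': depth becomes 0
  Position 10 '(': depth becomes 1
  Position 11 ')': depth becomes 0
  Position 12 '(': depth becomes 1
  Position 13 '(': depth becomes 2
  Position 14 ')': depth becomes 1
  Position 15 '(': depth becomes 2
  Position 16 ')': depth becomes 1
  Position 17 '(': depth becomes 2
  Position 18 '(': depth becomes 3
  Position 19 '(': depth becomes 4
  Position 20 ')': depth becomes 3
  Position 21 ')': depth becomes 2
  Position 22 ')': depth becomes 1
  Position 23 '(': depth becomes 2
  Position 24 ')': depth becomes 1
  Position 25 ')': depth becomes 0
Maximum depth reached: 4

4
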